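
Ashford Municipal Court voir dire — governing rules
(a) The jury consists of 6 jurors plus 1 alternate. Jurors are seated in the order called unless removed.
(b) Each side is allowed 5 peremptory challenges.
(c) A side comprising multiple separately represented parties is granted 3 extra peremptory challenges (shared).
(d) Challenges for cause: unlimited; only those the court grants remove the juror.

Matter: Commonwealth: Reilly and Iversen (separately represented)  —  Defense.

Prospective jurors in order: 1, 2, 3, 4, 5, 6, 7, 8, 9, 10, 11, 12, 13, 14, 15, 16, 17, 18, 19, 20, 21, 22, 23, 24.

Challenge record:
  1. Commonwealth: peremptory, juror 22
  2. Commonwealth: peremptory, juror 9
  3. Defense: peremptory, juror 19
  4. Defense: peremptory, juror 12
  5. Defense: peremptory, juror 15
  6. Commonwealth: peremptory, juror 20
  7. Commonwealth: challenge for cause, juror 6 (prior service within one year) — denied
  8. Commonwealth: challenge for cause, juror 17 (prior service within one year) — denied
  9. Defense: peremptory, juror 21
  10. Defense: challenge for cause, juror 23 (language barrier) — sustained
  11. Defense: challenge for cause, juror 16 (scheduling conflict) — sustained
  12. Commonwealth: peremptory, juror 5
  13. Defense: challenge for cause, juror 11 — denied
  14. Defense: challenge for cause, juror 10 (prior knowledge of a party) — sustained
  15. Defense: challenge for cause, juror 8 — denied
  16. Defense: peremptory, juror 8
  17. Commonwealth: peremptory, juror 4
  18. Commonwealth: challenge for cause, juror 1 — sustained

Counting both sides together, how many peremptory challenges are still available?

Commonwealth allotment: 5 base + 3 multi-party = 8. Defense allotment: 5.
Commonwealth peremptories used: #22, #9, #20, #5, #4 — 5 (for-cause on #6, #17, #1 don't count).
Defense peremptories used: #19, #12, #15, #21, #8 — 5 (for-cause on #23, #16, #11, #10, #8 don't count).
Remaining: (8 − 5) + (5 − 5) = 3.

3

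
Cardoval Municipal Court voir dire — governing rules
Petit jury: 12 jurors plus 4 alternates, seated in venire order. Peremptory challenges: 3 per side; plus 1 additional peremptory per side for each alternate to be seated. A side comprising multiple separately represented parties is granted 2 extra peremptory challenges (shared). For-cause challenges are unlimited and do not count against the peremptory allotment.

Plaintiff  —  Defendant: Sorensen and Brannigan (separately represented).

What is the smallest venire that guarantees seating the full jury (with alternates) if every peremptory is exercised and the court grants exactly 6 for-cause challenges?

38

Seats to fill: 12 + 4 alternates = 16.
Peremptories — Plaintiff: 3 + 1×4 = 7; Defendant: 3 + 1×4 + 2 = 9; total 16.
For-cause removals: 6.
Minimum venire: 16 + 16 + 6 = 38.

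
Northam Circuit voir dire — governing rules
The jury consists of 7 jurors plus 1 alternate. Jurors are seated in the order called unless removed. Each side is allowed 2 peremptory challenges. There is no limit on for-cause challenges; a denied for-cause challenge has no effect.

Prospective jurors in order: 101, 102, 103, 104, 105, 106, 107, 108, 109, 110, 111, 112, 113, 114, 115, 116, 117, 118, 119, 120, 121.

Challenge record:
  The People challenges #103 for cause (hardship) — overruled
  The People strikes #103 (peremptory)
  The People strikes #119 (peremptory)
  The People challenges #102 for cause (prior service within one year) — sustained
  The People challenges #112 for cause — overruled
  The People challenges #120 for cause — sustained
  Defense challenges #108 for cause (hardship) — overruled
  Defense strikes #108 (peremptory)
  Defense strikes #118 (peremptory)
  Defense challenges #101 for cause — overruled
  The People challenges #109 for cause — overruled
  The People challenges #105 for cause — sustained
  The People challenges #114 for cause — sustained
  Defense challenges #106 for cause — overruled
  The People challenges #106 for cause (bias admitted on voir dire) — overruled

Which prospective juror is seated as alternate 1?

112

Removed: #102, #103, #105, #108, #114, #118, #119, #120. (#101, #106, #109, #112 stay — for-cause denied.)
Seating in order: seats 1–7 → #101, #104, #106, #107, #109, #110, #111; alternates → #112.
So alternate 1 is #112.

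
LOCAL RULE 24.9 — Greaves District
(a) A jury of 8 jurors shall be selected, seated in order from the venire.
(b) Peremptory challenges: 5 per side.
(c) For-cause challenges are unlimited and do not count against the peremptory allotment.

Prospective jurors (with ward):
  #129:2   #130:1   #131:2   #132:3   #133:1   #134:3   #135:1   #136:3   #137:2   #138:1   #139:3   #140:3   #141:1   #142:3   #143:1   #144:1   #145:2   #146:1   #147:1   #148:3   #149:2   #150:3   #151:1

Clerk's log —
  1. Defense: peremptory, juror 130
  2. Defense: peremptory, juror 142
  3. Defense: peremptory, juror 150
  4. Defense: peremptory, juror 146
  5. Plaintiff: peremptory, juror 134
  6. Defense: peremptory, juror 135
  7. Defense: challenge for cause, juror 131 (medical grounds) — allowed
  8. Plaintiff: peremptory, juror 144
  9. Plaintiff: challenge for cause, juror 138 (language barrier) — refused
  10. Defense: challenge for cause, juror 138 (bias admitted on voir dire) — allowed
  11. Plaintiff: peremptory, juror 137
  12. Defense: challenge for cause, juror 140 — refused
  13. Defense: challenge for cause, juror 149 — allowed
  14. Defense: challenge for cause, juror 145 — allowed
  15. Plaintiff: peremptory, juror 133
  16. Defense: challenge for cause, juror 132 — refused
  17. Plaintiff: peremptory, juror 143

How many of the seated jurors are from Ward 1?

2

Removed: #130, #131, #133, #134, #135, #137, #138, #142, #143, #144, #145, #146, #149, #150.
Seated jurors 1–8: #129, #132, #136, #139, #140, #141, #147, #148.
Of those, in Ward 1: #141, #147 → 2.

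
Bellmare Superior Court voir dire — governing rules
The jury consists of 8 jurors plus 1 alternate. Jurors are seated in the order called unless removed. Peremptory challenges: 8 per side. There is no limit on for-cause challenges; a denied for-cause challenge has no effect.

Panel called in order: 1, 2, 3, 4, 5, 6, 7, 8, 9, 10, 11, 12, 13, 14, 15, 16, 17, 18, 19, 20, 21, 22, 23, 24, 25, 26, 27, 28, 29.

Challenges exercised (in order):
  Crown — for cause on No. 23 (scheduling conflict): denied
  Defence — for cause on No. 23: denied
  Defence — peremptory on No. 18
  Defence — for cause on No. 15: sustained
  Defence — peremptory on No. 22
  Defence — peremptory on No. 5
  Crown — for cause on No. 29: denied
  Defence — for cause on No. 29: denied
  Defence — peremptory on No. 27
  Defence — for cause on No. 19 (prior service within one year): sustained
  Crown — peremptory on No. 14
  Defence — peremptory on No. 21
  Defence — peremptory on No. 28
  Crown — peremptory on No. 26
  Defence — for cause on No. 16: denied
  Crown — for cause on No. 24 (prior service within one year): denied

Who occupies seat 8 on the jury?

Removed: #5, #14, #15, #18, #19, #21, #22, #26, #27, #28. (#16, #23, #24, #29 stay — for-cause denied.)
Filling seats in venire order through position 8: #1, #2, #3, #4, #6, #7, #8, #9.
So seat 8 is #9.

9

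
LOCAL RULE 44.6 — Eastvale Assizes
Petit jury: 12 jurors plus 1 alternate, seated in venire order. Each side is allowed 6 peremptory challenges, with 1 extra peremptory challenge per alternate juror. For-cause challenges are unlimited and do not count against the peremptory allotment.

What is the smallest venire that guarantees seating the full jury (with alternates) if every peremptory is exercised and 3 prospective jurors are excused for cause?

30

Seats to fill: 12 + 1 alternates = 13.
Peremptories: 6 + 1×1 = 7 per side × 2 sides = 14.
For-cause removals: 3.
Minimum venire: 13 + 14 + 3 = 30.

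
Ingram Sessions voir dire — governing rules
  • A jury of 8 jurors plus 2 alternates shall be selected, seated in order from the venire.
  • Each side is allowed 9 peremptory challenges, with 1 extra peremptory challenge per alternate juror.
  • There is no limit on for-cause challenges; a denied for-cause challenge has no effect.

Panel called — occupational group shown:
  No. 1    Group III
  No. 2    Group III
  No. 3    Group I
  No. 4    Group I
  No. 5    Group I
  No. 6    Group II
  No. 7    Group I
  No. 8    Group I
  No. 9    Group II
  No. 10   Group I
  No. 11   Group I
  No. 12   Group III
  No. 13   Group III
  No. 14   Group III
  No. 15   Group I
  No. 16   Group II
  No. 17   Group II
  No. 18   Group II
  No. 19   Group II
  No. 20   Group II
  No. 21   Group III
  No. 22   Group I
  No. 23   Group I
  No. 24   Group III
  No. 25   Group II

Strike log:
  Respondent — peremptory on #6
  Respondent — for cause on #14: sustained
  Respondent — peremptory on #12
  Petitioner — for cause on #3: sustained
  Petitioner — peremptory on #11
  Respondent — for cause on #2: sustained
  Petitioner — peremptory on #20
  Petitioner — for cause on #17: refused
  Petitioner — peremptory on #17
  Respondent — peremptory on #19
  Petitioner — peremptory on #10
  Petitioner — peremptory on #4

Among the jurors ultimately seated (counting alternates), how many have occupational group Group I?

4

Removed: #2, #3, #4, #6, #10, #11, #12, #14, #17, #19, #20.
Seated (10 incl. alternates): #1, #5, #7, #8, #9, #13, #15, #16, #18, #21.
Of those, in Group I: #5, #7, #8, #15 → 4.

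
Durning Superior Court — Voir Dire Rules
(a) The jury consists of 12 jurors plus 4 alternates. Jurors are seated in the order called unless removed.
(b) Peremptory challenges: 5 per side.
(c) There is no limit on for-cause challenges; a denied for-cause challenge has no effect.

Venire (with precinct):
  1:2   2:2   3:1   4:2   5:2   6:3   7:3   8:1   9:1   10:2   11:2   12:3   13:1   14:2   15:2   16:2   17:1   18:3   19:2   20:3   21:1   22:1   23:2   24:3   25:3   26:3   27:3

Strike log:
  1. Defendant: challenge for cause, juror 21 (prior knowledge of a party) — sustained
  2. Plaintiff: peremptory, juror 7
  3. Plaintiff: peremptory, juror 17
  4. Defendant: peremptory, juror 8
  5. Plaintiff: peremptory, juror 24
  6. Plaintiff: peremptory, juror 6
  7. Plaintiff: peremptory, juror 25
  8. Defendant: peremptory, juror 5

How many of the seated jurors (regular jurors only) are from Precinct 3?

Removed: #5, #6, #7, #8, #17, #21, #24, #25.
Seated jurors 1–12: #1, #2, #3, #4, #9, #10, #11, #12, #13, #14, #15, #16 (alternates #18, #19, #20, #22 not counted).
Of those, in Precinct 3: #12 → 1.

1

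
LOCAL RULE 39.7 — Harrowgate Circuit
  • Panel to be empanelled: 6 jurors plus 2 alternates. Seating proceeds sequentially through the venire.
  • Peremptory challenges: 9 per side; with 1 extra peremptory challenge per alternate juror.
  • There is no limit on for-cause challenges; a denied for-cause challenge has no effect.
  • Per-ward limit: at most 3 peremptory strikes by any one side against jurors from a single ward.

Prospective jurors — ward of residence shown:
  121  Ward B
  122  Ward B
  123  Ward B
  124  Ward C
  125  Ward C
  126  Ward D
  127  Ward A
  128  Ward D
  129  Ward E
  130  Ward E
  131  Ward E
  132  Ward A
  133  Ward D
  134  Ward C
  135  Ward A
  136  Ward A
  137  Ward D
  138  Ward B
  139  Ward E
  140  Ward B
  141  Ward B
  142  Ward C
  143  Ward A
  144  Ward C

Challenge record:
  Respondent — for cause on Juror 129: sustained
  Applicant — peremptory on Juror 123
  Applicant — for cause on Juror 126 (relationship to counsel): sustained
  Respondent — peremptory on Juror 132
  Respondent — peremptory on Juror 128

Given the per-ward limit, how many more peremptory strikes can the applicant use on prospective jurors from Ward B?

2

Applicant peremptories so far: #123 — 1 of 11 used, 10 left overall.
Against Ward B: #123 — 1 used; per-ward cap 3 leaves 2.
Binding limit: min(10, 2) = 2.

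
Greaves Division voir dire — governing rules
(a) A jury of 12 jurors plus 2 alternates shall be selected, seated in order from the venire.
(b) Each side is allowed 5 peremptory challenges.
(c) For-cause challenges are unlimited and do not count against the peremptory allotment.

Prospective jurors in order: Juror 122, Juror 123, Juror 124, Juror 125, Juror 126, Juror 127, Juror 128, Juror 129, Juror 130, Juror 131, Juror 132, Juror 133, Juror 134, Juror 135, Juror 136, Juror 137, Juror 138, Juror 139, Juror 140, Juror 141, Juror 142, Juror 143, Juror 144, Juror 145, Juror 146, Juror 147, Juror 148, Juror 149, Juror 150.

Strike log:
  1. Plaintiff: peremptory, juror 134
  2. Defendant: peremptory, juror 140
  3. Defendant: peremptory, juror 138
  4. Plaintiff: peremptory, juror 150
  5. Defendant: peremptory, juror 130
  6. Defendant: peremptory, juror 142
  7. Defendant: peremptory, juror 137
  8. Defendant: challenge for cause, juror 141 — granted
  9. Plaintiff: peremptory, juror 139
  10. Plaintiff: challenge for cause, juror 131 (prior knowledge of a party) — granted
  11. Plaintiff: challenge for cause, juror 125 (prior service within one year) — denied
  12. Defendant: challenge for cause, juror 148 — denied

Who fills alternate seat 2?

144

Removed: #130, #131, #134, #137, #138, #139, #140, #141, #142, #150. (#125, #148 stay — for-cause denied.)
Seating in order: seats 1–12 → #122, #123, #124, #125, #126, #127, #128, #129, #132, #133, #135, #136; alternates → #143, #144.
So alternate 2 is #144.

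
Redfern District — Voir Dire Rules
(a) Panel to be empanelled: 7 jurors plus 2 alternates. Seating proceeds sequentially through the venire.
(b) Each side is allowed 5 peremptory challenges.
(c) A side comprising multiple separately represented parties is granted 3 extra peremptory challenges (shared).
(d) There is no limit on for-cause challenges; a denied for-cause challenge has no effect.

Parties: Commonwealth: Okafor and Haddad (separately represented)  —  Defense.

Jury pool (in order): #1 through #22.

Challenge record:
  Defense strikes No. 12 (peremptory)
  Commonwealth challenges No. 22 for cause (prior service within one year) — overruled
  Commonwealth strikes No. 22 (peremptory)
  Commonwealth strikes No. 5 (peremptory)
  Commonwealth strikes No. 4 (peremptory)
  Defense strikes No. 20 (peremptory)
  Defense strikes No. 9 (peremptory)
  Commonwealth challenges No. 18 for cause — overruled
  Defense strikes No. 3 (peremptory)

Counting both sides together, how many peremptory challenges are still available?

Commonwealth allotment: 5 base + 3 multi-party = 8. Defense allotment: 5.
Commonwealth peremptories used: #22, #5, #4 — 3 (for-cause on #22, #18 don't count).
Defense peremptories used: #12, #20, #9, #3 — 4.
Remaining: (8 − 3) + (5 − 4) = 6.

6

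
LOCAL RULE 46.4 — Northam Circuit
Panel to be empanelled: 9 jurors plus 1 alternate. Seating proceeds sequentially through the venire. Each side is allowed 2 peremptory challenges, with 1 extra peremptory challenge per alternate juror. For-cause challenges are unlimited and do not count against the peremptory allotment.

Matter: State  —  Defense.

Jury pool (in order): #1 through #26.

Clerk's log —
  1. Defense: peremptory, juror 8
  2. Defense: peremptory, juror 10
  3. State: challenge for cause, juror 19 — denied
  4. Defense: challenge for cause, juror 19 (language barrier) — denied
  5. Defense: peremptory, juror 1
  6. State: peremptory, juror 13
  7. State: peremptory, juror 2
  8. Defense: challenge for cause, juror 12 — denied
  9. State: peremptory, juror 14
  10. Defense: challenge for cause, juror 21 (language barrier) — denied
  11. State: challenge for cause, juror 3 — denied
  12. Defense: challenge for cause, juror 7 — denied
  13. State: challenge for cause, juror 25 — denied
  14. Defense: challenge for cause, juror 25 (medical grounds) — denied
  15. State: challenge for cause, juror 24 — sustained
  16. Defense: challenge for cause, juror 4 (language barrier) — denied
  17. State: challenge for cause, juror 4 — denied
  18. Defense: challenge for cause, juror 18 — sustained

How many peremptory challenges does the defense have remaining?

Defense allotment: 2 base + 1 × 1 alternate = 3.
Defense peremptories used: #8, #10, #1 — 3 (for-cause on #19, #12, #21, #7, #25, #4, #18 don't count).
Remaining: 3 − 3 = 0.

0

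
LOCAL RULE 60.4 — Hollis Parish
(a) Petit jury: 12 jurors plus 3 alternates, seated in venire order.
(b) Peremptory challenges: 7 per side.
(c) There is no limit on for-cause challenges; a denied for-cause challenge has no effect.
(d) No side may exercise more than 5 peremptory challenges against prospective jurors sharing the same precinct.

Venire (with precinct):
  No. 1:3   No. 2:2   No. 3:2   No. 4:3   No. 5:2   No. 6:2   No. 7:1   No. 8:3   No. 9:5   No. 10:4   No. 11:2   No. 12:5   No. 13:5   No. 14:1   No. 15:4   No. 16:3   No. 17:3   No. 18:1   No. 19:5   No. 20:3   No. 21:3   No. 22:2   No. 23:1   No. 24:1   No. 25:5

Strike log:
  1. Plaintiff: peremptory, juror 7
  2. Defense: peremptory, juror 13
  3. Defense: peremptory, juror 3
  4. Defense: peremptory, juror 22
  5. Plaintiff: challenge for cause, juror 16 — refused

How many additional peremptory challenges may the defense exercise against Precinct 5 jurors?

4

Defense peremptories so far: #13, #3, #22 — 3 of 7 used, 4 left overall.
Against Precinct 5: #13 — 1 used; per-precinct cap 5 leaves 4.
Binding limit: min(4, 4) = 4.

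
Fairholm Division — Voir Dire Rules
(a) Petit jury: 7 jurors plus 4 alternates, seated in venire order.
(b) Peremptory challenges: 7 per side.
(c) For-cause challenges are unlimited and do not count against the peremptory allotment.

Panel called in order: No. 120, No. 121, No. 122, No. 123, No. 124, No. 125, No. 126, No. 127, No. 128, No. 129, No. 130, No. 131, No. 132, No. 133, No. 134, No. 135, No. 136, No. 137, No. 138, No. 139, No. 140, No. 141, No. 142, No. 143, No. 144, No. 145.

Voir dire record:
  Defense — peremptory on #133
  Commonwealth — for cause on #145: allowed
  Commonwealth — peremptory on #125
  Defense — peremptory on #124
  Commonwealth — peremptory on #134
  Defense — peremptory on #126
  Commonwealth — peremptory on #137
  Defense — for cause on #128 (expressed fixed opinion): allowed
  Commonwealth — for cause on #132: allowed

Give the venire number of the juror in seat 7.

130

Removed: #124, #125, #126, #128, #132, #133, #134, #137, #145.
Seating in order: seats 1–7 → #120, #121, #122, #123, #127, #129, #130; alternates → #131, #135, #136, #138.
So seat 7 is #130.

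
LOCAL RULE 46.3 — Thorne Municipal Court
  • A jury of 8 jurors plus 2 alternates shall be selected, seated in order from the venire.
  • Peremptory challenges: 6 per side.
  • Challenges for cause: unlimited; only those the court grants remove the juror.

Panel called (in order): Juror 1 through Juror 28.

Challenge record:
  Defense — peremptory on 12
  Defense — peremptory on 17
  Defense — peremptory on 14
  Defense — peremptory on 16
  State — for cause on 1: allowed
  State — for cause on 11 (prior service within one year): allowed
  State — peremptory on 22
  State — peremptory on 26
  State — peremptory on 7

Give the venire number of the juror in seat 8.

Removed: #1, #7, #11, #12, #14, #16, #17, #22, #26.
Seating in order: seats 1–8 → #2, #3, #4, #5, #6, #8, #9, #10; alternates → #13, #15.
So seat 8 is #10.

10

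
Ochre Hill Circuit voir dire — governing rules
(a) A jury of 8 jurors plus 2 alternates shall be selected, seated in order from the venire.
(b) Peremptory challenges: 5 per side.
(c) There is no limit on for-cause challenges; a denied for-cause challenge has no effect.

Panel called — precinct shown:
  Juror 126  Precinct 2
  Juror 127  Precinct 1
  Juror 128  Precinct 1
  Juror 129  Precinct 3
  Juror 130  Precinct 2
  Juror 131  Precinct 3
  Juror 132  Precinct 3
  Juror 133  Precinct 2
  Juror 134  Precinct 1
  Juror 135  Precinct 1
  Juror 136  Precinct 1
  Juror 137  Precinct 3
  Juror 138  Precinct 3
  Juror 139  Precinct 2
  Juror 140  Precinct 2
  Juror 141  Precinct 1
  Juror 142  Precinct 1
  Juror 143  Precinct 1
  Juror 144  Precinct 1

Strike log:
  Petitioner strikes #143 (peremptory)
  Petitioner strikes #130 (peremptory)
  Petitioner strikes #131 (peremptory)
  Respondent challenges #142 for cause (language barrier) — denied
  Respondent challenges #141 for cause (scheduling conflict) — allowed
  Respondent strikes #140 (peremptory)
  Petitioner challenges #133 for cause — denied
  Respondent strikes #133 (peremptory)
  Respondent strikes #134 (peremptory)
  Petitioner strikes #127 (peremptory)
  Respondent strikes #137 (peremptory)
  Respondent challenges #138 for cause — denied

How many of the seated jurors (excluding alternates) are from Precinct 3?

Removed: #127, #130, #131, #133, #134, #137, #140, #141, #143.
Seated jurors 1–8: #126, #128, #129, #132, #135, #136, #138, #139 (alternates #142, #144 not counted).
Of those, in Precinct 3: #129, #132, #138 → 3.

3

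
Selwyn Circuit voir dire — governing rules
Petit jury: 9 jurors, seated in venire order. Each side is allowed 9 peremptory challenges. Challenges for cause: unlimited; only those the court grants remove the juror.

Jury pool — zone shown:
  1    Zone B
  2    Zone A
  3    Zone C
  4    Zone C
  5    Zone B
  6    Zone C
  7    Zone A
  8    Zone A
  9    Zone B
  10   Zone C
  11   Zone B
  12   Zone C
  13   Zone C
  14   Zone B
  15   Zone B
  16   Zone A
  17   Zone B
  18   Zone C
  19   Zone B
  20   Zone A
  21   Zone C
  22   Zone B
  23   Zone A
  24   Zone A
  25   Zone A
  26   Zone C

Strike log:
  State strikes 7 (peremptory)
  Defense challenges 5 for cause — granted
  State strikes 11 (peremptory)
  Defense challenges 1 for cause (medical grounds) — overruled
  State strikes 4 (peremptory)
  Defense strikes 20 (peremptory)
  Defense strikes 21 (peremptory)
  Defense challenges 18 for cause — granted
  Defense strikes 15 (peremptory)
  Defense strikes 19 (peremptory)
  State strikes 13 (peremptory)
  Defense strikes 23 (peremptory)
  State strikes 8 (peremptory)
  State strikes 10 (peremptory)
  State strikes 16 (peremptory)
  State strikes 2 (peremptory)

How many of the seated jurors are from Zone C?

Removed: #2, #4, #5, #7, #8, #10, #11, #13, #15, #16, #18, #19, #20, #21, #23.
Seated jurors 1–9: #1, #3, #6, #9, #12, #14, #17, #22, #24.
Of those, in Zone C: #3, #6, #12 → 3.

3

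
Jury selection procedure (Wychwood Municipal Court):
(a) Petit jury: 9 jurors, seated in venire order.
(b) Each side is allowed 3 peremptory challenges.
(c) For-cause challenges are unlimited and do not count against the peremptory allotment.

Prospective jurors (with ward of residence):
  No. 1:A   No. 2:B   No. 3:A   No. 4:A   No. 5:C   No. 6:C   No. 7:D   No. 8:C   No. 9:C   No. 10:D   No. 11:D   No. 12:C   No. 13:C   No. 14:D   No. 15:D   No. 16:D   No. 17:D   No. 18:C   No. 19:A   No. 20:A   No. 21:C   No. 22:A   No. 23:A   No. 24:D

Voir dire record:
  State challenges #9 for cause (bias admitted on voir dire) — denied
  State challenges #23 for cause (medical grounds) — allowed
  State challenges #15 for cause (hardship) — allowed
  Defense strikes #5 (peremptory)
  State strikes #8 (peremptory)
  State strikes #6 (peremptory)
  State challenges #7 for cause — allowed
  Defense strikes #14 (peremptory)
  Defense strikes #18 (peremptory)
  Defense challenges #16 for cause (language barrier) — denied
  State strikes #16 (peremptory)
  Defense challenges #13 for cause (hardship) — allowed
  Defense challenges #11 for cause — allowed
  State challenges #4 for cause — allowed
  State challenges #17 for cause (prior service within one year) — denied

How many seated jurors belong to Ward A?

4

Removed: #4, #5, #6, #7, #8, #11, #13, #14, #15, #16, #18, #23.
Seated jurors 1–9: #1, #2, #3, #9, #10, #12, #17, #19, #20.
Of those, in Ward A: #1, #3, #19, #20 → 4.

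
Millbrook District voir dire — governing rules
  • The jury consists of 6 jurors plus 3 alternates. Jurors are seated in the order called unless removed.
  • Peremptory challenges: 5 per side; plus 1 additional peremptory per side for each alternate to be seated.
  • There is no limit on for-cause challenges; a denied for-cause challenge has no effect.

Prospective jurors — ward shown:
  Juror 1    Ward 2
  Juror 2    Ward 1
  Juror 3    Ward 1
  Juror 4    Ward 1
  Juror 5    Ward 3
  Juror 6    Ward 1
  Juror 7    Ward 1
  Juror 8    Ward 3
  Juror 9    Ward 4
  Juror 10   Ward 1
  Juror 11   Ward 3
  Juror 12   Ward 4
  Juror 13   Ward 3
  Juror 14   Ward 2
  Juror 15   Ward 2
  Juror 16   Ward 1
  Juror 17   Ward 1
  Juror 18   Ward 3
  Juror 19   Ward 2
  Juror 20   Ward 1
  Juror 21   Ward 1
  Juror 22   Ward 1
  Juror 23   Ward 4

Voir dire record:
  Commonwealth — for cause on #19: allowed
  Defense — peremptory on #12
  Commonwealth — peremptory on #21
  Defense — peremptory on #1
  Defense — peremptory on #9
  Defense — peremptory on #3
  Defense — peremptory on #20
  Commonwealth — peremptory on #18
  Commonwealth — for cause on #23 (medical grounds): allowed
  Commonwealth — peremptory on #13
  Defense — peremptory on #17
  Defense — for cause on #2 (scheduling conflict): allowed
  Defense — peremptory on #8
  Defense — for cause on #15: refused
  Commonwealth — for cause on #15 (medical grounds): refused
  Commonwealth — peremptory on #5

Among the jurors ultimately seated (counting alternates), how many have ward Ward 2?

Removed: #1, #2, #3, #5, #8, #9, #12, #13, #17, #18, #19, #20, #21, #23.
Seated (9 incl. alternates): #4, #6, #7, #10, #11, #14, #15, #16, #22.
Of those, in Ward 2: #14, #15 → 2.

2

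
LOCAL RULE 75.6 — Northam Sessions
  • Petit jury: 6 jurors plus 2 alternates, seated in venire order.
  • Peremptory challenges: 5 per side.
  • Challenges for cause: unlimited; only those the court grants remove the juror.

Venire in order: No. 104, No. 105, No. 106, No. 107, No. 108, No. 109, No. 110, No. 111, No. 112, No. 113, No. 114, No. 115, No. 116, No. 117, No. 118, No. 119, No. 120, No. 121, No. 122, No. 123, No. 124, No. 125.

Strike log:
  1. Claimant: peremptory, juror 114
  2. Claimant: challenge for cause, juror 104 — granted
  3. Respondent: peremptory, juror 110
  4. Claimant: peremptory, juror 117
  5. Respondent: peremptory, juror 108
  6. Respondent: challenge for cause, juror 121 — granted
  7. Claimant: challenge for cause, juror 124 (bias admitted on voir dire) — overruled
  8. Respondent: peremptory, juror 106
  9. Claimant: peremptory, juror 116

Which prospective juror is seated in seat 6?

Removed: #104, #106, #108, #110, #114, #116, #117, #121. (#124 stays — for-cause denied.)
Seating in order: seats 1–6 → #105, #107, #109, #111, #112, #113; alternates → #115, #118.
So seat 6 is #113.

113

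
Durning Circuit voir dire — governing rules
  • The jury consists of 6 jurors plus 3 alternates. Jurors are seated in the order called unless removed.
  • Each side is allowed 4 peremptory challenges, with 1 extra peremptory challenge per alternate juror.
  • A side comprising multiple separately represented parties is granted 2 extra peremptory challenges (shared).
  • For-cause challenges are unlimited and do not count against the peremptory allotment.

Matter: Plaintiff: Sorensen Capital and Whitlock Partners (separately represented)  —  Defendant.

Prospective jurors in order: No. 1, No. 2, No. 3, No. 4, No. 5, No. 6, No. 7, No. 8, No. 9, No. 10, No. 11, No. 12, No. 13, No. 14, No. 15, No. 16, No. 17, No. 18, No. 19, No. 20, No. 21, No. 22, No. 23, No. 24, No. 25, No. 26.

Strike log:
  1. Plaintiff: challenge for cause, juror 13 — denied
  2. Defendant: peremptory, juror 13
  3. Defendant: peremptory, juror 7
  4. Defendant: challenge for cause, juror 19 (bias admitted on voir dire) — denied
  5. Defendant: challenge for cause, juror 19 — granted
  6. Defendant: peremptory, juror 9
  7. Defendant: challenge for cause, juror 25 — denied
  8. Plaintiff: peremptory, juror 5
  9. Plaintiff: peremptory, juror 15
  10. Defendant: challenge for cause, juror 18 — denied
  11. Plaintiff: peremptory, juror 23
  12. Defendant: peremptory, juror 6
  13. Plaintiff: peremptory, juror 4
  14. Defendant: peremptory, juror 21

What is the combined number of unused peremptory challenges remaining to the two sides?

7

Plaintiff allotment: 4 base + 1 × 3 alternates + 2 multi-party = 9. Defendant allotment: 4 base + 1 × 3 alternates = 7.
Plaintiff peremptories used: #5, #15, #23, #4 — 4 (the for-cause on #13 doesn't count).
Defendant peremptories used: #13, #7, #9, #6, #21 — 5 (for-cause on #19, #19, #25, #18 don't count).
Remaining: (9 − 4) + (7 − 5) = 7.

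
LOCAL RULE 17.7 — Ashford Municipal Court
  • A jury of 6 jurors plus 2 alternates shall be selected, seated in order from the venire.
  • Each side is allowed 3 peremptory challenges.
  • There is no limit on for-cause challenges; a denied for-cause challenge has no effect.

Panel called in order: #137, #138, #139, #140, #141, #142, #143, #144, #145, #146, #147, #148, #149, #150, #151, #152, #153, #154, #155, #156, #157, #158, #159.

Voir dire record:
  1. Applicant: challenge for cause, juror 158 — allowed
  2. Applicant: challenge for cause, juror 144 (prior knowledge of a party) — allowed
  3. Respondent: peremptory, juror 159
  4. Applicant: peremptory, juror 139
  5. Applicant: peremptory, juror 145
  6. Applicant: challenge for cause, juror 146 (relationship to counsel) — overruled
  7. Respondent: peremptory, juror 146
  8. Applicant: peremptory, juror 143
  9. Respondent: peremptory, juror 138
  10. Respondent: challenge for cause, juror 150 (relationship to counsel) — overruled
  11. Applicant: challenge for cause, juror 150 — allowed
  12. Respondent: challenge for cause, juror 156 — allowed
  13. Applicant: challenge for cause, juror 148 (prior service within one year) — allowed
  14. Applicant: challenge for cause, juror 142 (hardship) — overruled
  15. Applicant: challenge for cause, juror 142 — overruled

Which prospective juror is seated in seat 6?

Removed: #138, #139, #143, #144, #145, #146, #148, #150, #156, #158, #159. (#142 stays — for-cause denied.)
Seating in order: seats 1–6 → #137, #140, #141, #142, #147, #149; alternates → #151, #152.
So seat 6 is #149.

149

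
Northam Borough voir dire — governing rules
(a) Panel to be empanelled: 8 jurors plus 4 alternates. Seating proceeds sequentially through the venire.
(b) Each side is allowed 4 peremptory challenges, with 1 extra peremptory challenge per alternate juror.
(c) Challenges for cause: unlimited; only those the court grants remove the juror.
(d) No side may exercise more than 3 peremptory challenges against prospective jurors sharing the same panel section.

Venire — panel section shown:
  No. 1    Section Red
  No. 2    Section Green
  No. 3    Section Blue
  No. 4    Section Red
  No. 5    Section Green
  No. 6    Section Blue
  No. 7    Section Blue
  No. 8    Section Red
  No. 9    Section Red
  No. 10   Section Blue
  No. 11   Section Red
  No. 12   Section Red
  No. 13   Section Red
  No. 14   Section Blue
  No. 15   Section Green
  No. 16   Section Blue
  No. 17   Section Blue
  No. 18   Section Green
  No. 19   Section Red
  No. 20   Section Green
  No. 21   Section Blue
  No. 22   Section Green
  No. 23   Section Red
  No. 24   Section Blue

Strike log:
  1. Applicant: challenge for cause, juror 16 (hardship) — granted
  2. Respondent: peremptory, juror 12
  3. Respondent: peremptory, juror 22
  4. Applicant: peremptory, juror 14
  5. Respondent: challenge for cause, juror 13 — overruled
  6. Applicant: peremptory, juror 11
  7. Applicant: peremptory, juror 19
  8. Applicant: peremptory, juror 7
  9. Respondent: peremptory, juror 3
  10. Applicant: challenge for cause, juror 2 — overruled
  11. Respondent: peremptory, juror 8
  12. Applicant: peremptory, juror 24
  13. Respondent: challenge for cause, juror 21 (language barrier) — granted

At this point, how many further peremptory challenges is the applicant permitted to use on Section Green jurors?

Applicant peremptories so far: #14, #11, #19, #7, #24 — 5 of 8 used, 3 left overall.
Against Section Green: none yet — per-section cap 3 leaves 3.
Binding limit: min(3, 3) = 3.

3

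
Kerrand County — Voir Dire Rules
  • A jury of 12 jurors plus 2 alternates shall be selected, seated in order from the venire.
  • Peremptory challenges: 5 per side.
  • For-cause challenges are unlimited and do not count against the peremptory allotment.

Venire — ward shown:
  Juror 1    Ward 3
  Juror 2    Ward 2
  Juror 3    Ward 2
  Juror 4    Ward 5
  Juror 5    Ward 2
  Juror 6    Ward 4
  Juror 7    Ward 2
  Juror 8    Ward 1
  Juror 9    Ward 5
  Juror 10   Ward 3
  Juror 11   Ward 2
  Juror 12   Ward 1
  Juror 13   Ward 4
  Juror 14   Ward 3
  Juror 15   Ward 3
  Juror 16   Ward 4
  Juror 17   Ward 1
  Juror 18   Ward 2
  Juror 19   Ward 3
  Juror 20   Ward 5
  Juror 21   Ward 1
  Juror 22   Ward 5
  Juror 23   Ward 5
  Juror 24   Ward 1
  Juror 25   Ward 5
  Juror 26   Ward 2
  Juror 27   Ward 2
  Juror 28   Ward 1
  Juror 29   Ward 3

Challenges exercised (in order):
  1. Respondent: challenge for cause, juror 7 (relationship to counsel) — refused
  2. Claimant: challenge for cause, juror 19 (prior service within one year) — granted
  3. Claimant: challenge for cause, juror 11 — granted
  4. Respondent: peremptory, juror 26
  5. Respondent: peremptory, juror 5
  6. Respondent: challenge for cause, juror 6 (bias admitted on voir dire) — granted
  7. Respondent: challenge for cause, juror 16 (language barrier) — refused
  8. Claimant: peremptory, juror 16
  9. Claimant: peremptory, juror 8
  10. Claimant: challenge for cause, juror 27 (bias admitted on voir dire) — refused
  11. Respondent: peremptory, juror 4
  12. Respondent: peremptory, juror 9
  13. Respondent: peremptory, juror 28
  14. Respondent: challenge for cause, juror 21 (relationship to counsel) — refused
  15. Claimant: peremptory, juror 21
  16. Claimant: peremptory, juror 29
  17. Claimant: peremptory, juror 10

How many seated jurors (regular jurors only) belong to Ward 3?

Removed: #4, #5, #6, #8, #9, #10, #11, #16, #19, #21, #26, #28, #29.
Seated jurors 1–12: #1, #2, #3, #7, #12, #13, #14, #15, #17, #18, #20, #22 (alternates #23, #24 not counted).
Of those, in Ward 3: #1, #14, #15 → 3.

3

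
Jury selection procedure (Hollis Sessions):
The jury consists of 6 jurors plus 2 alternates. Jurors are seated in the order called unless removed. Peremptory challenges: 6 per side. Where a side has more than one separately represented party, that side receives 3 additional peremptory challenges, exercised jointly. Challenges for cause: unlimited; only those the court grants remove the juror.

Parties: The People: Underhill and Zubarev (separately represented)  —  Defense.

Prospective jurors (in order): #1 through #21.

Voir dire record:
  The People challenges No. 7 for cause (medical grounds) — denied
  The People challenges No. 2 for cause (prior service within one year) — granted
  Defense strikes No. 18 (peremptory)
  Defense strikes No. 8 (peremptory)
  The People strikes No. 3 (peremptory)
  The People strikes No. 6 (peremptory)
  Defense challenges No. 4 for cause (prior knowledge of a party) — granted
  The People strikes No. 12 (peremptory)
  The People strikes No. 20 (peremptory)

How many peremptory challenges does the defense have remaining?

Defense allotment: 6.
Defense peremptories used: #18, #8 — 2 (the for-cause on #4 doesn't count).
Remaining: 6 − 2 = 4.

4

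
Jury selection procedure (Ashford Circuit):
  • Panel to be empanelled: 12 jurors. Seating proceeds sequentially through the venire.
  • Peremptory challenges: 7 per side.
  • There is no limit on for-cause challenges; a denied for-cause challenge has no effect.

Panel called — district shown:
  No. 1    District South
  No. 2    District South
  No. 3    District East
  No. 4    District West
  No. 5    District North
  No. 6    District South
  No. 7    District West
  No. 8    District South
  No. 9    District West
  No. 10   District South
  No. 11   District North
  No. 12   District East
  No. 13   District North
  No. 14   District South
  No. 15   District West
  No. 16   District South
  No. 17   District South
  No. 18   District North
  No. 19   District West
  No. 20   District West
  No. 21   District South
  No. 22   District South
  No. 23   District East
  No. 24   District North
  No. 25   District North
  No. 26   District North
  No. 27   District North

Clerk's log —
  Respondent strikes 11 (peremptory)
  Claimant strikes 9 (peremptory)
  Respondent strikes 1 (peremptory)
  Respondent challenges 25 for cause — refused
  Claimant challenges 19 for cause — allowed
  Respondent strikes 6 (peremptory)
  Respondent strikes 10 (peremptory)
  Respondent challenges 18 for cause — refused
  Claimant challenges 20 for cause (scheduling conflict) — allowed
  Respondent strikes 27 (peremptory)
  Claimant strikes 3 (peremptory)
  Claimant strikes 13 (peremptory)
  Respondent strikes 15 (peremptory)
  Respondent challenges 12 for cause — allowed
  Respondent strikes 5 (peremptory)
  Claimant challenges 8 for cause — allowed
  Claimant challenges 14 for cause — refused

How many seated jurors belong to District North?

Removed: #1, #3, #5, #6, #8, #9, #10, #11, #12, #13, #15, #19, #20, #27.
Seated jurors 1–12: #2, #4, #7, #14, #16, #17, #18, #21, #22, #23, #24, #25.
Of those, in District North: #18, #24, #25 → 3.

3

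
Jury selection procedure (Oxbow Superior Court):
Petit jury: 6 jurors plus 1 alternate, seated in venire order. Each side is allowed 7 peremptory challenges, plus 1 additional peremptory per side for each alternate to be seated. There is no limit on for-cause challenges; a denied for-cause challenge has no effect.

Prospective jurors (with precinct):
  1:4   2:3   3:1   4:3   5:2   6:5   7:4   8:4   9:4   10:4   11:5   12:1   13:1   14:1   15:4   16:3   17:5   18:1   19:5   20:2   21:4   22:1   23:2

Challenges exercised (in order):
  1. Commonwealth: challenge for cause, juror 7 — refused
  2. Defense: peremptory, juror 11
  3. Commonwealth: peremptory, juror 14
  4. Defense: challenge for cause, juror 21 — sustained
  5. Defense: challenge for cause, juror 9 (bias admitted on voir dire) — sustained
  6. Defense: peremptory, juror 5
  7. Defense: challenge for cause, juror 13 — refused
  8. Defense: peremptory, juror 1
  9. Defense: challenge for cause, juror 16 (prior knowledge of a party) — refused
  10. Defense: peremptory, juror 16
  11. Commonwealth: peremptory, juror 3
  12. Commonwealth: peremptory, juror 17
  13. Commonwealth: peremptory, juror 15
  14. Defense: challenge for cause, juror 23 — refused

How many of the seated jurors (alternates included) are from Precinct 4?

Removed: #1, #3, #5, #9, #11, #14, #15, #16, #17, #21.
Seated (7 incl. alternates): #2, #4, #6, #7, #8, #10, #12.
Of those, in Precinct 4: #7, #8, #10 → 3.

3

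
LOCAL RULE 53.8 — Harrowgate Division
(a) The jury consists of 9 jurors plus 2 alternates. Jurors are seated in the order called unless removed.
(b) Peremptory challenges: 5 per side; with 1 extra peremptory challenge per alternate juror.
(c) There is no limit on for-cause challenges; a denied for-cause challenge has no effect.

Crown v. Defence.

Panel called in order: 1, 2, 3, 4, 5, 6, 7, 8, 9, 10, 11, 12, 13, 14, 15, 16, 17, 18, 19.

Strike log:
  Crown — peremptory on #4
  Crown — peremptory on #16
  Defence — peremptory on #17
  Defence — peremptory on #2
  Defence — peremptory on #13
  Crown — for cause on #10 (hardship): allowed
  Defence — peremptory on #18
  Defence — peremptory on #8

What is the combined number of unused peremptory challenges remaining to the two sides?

Crown allotment: 5 base + 1 × 2 alternates = 7. Defence allotment: 5 base + 1 × 2 alternates = 7.
Crown peremptories used: #4, #16 — 2 (the for-cause on #10 doesn't count).
Defence peremptories used: #17, #2, #13, #18, #8 — 5.
Remaining: (7 − 2) + (7 − 5) = 7.

7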